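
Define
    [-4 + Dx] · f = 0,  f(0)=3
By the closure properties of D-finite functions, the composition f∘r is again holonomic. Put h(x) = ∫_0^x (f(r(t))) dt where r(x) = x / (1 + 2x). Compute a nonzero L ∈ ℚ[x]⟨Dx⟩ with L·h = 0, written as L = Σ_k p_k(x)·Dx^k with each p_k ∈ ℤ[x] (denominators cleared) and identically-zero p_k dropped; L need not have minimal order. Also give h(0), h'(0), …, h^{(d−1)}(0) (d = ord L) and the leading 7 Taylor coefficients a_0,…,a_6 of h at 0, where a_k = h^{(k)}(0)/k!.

L = -4·Dx + (1 + 4·x + 4·x^2)·Dx^2  (order 2).
h: a_k = 0, 3, 6, 0, -4, 32/5, -32/5, …
ICs: h(0) = 0, h′(0) = 3.

f: a_k = 3, 12, 24, 32, 32, 128/5, 256/15, …
f∘r: x↦r, Dx↦Dx/r' in L_f ⇒ L₀.
h=∫h₀ ⇒ L = L₀·Dx.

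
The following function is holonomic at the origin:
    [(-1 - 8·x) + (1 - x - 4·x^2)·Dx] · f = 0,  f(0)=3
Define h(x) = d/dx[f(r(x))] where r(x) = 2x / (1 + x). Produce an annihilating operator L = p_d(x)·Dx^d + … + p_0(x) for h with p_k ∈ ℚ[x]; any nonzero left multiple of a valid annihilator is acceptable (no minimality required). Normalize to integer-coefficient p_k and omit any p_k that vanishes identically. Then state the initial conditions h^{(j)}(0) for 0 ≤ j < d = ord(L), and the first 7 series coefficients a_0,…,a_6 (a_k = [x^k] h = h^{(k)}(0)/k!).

f: a_k = 3, 3, 15, 27, 87, 195, 543, …
Substitute x→r, Dx→(1/r')Dx; clear ⇒ L₀.
Derive L from L₀ (diff closure).
L = (18 + 102·x + 918·x^2 + 578·x^3) + (-1 - 18·x + 306·x^3 + 289·x^4)·Dx  (order 1).
h: a_k = 6, 108, 306, 3672, 8670, 93636, 206346, …
ICs: h(0) = 6.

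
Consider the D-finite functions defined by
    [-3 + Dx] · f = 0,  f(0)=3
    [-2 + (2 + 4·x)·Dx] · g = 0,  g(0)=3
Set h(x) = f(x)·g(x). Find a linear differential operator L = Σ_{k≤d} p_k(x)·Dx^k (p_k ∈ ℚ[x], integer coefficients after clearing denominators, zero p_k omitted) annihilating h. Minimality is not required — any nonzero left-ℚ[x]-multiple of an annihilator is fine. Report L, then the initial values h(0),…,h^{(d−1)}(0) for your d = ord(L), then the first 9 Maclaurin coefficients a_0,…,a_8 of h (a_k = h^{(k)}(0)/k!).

L = (-4 - 6·x) + (1 + 2·x)·Dx  (order 1).
h: a_k = 9, 36, 63, 72, 117/2, 198/5, 189/10, 432/35, -351/280, …
ICs: h(0) = 9.

f: a_k = 3, 9, 27/2, 27/2, 81/8, 243/40, 243/80, 729/560, 2187/4480, …
g: a_k = 3, 3, -3/2, 3/2, -15/8, 21/8, -63/16, 99/16, -1287/128, …
Sym-product of L_f,L_g gives L₀ (≤ ord 1).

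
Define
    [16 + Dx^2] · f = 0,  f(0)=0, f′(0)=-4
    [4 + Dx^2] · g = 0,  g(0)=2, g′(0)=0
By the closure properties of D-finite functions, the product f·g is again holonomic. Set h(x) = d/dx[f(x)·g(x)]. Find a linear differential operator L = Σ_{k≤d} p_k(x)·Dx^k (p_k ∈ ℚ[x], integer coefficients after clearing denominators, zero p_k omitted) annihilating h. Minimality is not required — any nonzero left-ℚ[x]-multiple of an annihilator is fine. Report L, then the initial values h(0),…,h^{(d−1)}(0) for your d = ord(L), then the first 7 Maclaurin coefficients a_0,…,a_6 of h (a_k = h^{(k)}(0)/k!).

L = 144 + 40·Dx^2 + Dx^4  (order 4).
h: a_k = -8, 0, 112, 0, -976/3, 0, 17504/45, …
ICs: h(0) = -8, h′(0) = 0, h′′(0) = 224, h′′′(0) = 0.

f: a_k = 0, -4, 0, 32/3, 0, -128/15, 0, …
g: a_k = 2, 0, -4, 0, 4/3, 0, -8/45, …
f·g: L₀ = L_f ⊗_s L_g, ord ≤ 2·2.
h₀' ⇒ L via d/dx closure of L₀.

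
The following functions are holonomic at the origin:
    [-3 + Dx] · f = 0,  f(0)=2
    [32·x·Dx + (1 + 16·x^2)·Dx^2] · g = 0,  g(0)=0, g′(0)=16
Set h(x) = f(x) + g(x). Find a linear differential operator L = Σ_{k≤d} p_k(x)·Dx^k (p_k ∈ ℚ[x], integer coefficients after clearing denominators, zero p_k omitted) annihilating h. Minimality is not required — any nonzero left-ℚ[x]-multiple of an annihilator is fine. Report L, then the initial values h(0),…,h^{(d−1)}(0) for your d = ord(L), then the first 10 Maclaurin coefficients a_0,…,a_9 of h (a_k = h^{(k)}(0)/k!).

L = (96 - 288·x - 4608·x^2 - 4608·x^3)·Dx + (-41 + 1248·x^2 - 2304·x^4)·Dx^2 + (3 + 32·x + 96·x^2 + 512·x^3 + 768·x^4)·Dx^3  (order 3).
h: a_k = 2, 22, 9, -229/3, 27/4, 3293/4, 81/40, -2621197/280, 729/2240, 2348812427/20160, …
ICs: h(0) = 2, h′(0) = 22, h′′(0) = 18.

f: a_k = 2, 6, 9, 9, 27/4, 81/20, 81/40, 243/280, 729/2240, 243/2240, …
g: a_k = 0, 16, 0, -256/3, 0, 4096/5, 0, -65536/7, 0, 1048576/9, …
f+g: L₀ = lclm(L_f,L_g), ord ≤ 1+2.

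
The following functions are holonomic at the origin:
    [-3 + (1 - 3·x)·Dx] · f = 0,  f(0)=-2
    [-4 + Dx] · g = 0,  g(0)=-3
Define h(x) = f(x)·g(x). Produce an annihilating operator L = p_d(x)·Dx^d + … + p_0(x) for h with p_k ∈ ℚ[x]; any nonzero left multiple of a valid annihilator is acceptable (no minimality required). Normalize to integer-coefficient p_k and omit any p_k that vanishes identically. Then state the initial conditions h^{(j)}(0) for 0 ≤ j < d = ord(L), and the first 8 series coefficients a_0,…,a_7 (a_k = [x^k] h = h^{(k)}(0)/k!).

f: a_k = -2, -6, -18, -54, -162, -486, -1458, -4374, …
g: a_k = -3, -12, -24, -32, -32, -128/5, -256/15, -1024/105, …
Sym-product of L_f,L_g gives L₀ (≤ ord 1).
L = (7 - 12·x) + (-1 + 3·x)·Dx  (order 1).
h: a_k = 6, 42, 174, 586, 1822, 27586/5, 248786/15, 5226554/105, …
ICs: h(0) = 6.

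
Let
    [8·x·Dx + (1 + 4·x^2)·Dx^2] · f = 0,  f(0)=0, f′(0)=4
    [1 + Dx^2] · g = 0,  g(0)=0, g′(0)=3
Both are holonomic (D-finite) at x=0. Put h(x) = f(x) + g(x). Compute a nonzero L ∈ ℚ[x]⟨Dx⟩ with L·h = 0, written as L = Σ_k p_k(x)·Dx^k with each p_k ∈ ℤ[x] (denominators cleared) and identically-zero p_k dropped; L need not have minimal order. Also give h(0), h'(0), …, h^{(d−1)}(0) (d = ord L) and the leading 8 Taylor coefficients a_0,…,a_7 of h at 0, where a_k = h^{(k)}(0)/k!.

L = (-376·x + 1600·x^3 + 128·x^5)·Dx + (-7 + 76·x^2 + 432·x^4 + 64·x^6)·Dx^2 + (-376·x + 1600·x^3 + 128·x^5)·Dx^3 + (-7 + 76·x^2 + 432·x^4 + 64·x^6)·Dx^4  (order 4).
h: a_k = 0, 7, 0, -35/6, 0, 513/40, 0, -61441/1680, …
ICs: h(0) = 0, h′(0) = 7, h′′(0) = 0, h′′′(0) = -35.

f: a_k = 0, 4, 0, -16/3, 0, 64/5, 0, -256/7, …
g: a_k = 0, 3, 0, -1/2, 0, 1/40, 0, -1/1680, …
h₀=f+g: left-lcm gives L₀, ord ≤ 4.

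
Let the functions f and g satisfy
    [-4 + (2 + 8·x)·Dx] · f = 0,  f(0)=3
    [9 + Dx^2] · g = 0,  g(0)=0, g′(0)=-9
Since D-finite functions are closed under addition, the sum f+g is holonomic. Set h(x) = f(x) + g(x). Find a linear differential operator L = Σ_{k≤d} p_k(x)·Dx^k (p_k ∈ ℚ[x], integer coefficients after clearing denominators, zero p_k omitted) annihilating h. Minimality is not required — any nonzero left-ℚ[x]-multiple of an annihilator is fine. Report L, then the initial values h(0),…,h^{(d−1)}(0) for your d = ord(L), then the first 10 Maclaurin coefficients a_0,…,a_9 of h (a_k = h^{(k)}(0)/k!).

L = (-378 - 1296·x - 2592·x^2) + (45 + 828·x + 3888·x^2 + 5184·x^3)·Dx + (-42 - 144·x - 288·x^2)·Dx^2 + (5 + 92·x + 432·x^2 + 576·x^3)·Dx^3  (order 3).
h: a_k = 3, -3, -6, 51/2, -30, 3117/40, -252, 444249/560, -2574, 38437671/4480, …
ICs: h(0) = 3, h′(0) = -3, h′′(0) = -12.

f: a_k = 3, 6, -6, 12, -30, 84, -252, 792, -2574, 8580, …
g: a_k = 0, -9, 0, 27/2, 0, -243/40, 0, 729/560, 0, -729/4480, …
f+g: L₀ = lclm(L_f,L_g), ord ≤ 1+2.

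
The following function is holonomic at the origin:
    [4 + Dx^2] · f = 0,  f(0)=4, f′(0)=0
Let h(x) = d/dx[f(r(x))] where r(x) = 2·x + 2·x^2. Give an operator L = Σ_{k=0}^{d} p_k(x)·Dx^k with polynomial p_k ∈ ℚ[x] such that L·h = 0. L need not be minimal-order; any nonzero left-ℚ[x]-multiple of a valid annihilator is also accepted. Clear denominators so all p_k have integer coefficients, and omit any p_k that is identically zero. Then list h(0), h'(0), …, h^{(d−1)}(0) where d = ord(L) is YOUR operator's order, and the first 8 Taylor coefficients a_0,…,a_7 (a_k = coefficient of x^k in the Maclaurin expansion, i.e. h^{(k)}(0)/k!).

f: a_k = 4, 0, -8, 0, 8/3, 0, -16/45, 0, …
Change of var in L_f (x↦r) gives L₀.
h₀' ⇒ L via d/dx closure of L₀.
L = (28 + 128·x + 384·x^2 + 512·x^3 + 256·x^4) + (-6 - 12·x)·Dx + (1 + 4·x + 4·x^2)·Dx^2  (order 2).
h: a_k = 0, -64, -192, 128/3, 2560/3, 20992/15, 3584/15, -736256/315, …
ICs: h(0) = 0, h′(0) = -64.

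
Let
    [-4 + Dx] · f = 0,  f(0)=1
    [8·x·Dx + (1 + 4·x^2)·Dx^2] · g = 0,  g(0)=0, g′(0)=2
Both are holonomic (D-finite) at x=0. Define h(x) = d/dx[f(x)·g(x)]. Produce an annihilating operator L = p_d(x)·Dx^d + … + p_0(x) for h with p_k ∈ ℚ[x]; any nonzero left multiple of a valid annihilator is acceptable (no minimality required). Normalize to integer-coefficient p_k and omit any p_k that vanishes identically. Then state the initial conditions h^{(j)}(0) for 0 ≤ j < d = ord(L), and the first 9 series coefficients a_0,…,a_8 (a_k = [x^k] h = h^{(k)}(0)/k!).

f: a_k = 1, 4, 8, 32/3, 32/3, 128/15, 256/45, 1024/315, 512/315, …
g: a_k = 0, 2, 0, -8/3, 0, 32/5, 0, -128/7, 0, …
h₀=f·g: eliminate ⇒ L₀, order ≤ 1·2.
Derive L from L₀ (diff closure).
L = (8 - 64·x + 224·x^2 - 256·x^3 + 256·x^4) + (-6 + 24·x - 88·x^2 + 96·x^3 - 128·x^4)·Dx + (1 - 2·x + 8·x^2 - 8·x^3 + 16·x^4)·Dx^2  (order 2).
h: a_k = 2, 16, 40, 128/3, 32, 256/3, 1664/15, -53248/315, -31232/105, …
ICs: h(0) = 2, h′(0) = 16.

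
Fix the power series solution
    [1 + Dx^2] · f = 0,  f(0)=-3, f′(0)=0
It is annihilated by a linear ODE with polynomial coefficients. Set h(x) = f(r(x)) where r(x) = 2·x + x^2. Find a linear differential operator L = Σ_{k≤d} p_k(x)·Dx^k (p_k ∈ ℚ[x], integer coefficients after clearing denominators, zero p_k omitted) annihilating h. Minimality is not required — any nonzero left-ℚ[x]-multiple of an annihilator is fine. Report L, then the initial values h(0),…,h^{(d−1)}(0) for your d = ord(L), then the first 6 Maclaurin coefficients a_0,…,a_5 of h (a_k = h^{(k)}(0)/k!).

L = (4 + 12·x + 12·x^2 + 4·x^3) - Dx + (1 + x)·Dx^2  (order 2).
h: a_k = -3, 0, 6, 6, -1/2, -4, …
ICs: h(0) = -3, h′(0) = 0.

f: a_k = -3, 0, 3/2, 0, -1/8, 0, …
h₀=f(r): pull back L_f along r ⇒ L₀.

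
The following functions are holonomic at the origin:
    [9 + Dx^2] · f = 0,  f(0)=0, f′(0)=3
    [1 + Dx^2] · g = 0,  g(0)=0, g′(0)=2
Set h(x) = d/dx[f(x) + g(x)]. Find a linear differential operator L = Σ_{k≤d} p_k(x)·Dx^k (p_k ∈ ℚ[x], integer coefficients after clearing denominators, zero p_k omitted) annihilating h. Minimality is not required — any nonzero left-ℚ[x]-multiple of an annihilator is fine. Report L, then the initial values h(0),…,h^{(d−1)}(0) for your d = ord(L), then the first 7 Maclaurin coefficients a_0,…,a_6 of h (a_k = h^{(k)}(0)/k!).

L = 9 + 10·Dx^2 + Dx^4  (order 4).
h: a_k = 5, 0, -29/2, 0, 245/24, 0, -2189/720, …
ICs: h(0) = 5, h′(0) = 0, h′′(0) = -29, h′′′(0) = 0.

f: a_k = 0, 3, 0, -9/2, 0, 81/40, 0, …
g: a_k = 0, 2, 0, -1/3, 0, 1/60, 0, …
h₀=f+g: left-lcm gives L₀, ord ≤ 4.
Differentiate: ansatz ord ≤ ord L₀ ⇒ L.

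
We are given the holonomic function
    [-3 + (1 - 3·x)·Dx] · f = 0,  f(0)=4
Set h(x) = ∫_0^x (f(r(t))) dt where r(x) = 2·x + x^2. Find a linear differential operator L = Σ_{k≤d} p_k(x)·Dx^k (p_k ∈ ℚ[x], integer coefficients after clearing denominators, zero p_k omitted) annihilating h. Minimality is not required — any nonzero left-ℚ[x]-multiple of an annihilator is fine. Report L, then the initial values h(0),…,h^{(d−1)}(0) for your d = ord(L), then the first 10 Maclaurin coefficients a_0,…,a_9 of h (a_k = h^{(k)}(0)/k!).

L = (6 + 6·x)·Dx + (-1 + 6·x + 3·x^2)·Dx^2  (order 2).
h: a_k = 0, 4, 12, 52, 252, 6516/5, 7020, 272268/7, 219996, 1264068, …
ICs: h(0) = 0, h′(0) = 4.

f: a_k = 4, 12, 36, 108, 324, 972, 2916, 8748, 26244, 78732, …
Substitute x→r, Dx→(1/r')Dx; clear ⇒ L₀.
∫: right-multiply L₀ by Dx.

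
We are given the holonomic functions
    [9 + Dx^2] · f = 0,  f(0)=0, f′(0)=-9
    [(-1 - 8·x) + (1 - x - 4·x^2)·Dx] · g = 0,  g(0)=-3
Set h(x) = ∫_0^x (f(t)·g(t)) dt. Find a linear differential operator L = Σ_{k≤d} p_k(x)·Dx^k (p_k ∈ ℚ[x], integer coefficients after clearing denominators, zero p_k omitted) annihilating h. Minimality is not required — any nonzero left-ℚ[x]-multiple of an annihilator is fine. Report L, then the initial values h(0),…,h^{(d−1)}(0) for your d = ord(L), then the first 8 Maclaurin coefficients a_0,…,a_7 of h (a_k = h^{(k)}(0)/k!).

f: a_k = 0, -9, 0, 27/2, 0, -243/40, 0, 729/560, …
g: a_k = -3, -3, -15, -27, -87, -195, -543, -1323, …
f·g: L₀ = L_f ⊗_s L_g, ord ≤ 2·1.
∫: right-multiply L₀ by Dx.
L = (-1 + 9·x + 36·x^2)·Dx + (2 + 16·x)·Dx^2 + (-1 + x + 4·x^2)·Dx^3  (order 3).
h: a_k = 0, 0, 27/2, 9, 189/8, 81/2, 7983/80, 56349/280, …
ICs: h(0) = 0, h′(0) = 0, h′′(0) = 27.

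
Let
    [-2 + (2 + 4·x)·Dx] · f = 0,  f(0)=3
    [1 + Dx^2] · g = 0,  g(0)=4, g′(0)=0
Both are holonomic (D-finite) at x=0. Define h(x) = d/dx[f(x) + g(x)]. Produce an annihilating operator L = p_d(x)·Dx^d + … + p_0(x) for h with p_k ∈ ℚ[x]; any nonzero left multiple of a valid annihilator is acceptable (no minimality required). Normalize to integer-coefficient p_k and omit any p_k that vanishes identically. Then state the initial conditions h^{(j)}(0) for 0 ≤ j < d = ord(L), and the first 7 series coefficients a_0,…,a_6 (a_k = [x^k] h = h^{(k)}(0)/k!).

f: a_k = 3, 3, -3/2, 3/2, -15/8, 21/8, -63/16, …
g: a_k = 4, 0, -2, 0, 1/6, 0, -1/180, …
f+g: L₀ = lclm(L_f,L_g), ord ≤ 1+2.
h₀' ⇒ L via d/dx closure of L₀.
L = (-4 - x - x^2) + (-1 - 3·x - 3·x^2 - 2·x^3)·Dx + (-4 - x - x^2)·Dx^2 + (-1 - 3·x - 3·x^2 - 2·x^3)·Dx^3  (order 3).
h: a_k = 3, -7, 9/2, -41/6, 105/8, -2839/120, 693/16, …
ICs: h(0) = 3, h′(0) = -7, h′′(0) = 9.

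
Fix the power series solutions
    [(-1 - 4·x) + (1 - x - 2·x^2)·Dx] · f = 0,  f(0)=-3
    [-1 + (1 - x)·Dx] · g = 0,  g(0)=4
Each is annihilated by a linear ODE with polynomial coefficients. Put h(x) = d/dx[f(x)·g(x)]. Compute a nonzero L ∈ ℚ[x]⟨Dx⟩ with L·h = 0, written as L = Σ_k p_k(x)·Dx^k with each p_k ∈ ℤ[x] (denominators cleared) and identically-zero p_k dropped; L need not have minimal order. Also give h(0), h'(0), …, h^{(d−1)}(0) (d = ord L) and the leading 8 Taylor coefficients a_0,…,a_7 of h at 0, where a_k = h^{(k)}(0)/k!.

f: a_k = -3, -3, -9, -15, -33, -63, -129, -255, …
g: a_k = 4, 4, 4, 4, 4, 4, 4, 4, …
L₀ := L_f ⊗_s L_g (sym. prod.), ord ≤ 1.
Differentiate: ansatz ord ≤ ord L₀ ⇒ L.
L = (5 - 9·x^2 - 16·x^3 + 24·x^4) + (-1 + x + 6·x^2 - 7·x^3 - 5·x^4 + 6·x^5)·Dx  (order 1).
h: a_k = -24, -120, -360, -1008, -2520, -6120, -14280, -32736, …
ICs: h(0) = -24.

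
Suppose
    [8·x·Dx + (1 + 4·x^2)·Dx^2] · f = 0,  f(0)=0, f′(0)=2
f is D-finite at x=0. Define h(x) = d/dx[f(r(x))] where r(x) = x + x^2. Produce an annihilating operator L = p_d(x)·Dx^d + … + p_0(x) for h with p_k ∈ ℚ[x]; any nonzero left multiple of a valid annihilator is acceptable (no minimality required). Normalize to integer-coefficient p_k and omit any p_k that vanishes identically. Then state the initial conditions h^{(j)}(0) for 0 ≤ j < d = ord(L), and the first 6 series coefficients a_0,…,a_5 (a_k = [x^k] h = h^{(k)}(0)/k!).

f: a_k = 0, 2, 0, -8/3, 0, 32/5, …
h₀=f(r): pull back L_f along r ⇒ L₀.
h₀' ⇒ L via d/dx closure of L₀.
L = (-2 + 8·x + 32·x^2 + 48·x^3 + 24·x^4) + (1 + 2·x + 4·x^2 + 16·x^3 + 20·x^4 + 8·x^5)·Dx  (order 1).
h: a_k = 2, 4, -8, -32, -8, 176, …
ICs: h(0) = 2.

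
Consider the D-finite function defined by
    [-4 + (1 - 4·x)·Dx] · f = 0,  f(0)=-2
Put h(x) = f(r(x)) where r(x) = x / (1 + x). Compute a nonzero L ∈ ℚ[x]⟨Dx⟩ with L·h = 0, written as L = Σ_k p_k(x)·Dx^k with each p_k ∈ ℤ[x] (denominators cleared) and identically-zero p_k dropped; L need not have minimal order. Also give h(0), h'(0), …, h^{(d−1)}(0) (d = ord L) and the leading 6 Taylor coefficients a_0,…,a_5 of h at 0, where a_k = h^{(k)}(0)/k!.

L = 4 + (-1 + 2·x + 3·x^2)·Dx  (order 1).
h: a_k = -2, -8, -24, -72, -216, -648, …
ICs: h(0) = -2.

f: a_k = -2, -8, -32, -128, -512, -2048, …
Change of var in L_f (x↦r) gives L₀.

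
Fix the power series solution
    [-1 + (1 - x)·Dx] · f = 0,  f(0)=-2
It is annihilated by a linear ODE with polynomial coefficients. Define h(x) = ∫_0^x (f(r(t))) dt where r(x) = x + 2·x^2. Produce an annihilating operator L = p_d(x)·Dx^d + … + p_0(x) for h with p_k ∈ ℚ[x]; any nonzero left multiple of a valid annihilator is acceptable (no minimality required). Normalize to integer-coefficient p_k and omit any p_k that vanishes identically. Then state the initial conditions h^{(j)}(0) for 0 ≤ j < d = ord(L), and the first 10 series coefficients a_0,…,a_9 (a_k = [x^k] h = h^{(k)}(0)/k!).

f: a_k = -2, -2, -2, -2, -2, -2, -2, -2, -2, -2, …
f∘r: x↦r, Dx↦Dx/r' in L_f ⇒ L₀.
∫: right-multiply L₀ by Dx.
L = (1 + 4·x)·Dx + (-1 + x + 2·x^2)·Dx^2  (order 2).
h: a_k = 0, -2, -1, -2, -5/2, -22/5, -7, -86/7, -85/4, -38, …
ICs: h(0) = 0, h′(0) = -2.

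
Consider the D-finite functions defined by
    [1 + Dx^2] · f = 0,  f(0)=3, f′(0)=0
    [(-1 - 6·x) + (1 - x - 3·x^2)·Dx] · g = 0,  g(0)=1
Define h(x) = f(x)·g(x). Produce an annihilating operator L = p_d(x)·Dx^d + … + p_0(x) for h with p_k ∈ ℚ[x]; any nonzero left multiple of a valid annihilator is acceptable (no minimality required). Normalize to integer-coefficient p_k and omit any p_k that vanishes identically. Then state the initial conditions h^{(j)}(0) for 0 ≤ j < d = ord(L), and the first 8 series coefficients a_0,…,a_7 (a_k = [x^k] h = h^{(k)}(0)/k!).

L = (5 + x + 3·x^2) + (2 + 12·x)·Dx + (-1 + x + 3·x^2)·Dx^2  (order 2).
h: a_k = 3, 3, 21/2, 39/2, 409/8, 877/8, 63119/240, 142049/240, …
ICs: h(0) = 3, h′(0) = 3.

f: a_k = 3, 0, -3/2, 0, 1/8, 0, -1/240, 0, …
g: a_k = 1, 1, 4, 7, 19, 40, 97, 217, …
f·g: L₀ = L_f ⊗_s L_g, ord ≤ 2·1.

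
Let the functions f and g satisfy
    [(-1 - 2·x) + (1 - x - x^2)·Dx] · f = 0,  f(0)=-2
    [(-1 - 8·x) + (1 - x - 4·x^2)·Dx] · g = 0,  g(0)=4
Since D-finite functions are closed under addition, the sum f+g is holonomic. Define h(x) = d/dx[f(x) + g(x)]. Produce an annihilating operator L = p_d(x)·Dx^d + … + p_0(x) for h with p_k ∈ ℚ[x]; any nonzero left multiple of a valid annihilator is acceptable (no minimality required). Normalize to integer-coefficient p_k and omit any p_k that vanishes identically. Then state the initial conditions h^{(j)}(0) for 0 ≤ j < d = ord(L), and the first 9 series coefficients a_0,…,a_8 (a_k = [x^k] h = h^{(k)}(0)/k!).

f: a_k = -2, -2, -4, -6, -10, -16, -26, -42, -68, …
g: a_k = 4, 4, 20, 36, 116, 260, 724, 1764, 4660, …
f+g: L₀ = lclm(L_f,L_g), ord ≤ 1+1.
h₀' ⇒ L via d/dx closure of L₀.
L = (-6 - 216·x - 240·x^2 - 984·x^3 - 1554·x^4 - 1440·x^5 + 576·x^6) + (6 + 54·x + 66·x^2 + 144·x^3 - 177·x^4 - 1506·x^5 - 672·x^6 + 384·x^7)·Dx + (-1 + 2·x - 11·x^2 - 2·x^3 + 122·x^4 + 9·x^5 - 243·x^6 - 48·x^7 + 48·x^8)·Dx^2  (order 2).
h: a_k = 2, 32, 90, 424, 1220, 4188, 12054, 36736, 104454, …
ICs: h(0) = 2, h′(0) = 32.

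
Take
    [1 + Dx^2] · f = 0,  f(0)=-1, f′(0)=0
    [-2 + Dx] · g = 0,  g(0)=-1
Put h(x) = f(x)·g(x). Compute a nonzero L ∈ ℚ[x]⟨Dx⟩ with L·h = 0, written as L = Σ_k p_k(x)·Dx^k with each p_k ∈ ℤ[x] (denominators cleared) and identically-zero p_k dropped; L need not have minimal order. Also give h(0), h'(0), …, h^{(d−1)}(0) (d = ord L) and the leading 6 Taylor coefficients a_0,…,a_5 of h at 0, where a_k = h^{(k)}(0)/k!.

L = 5 - 4·Dx + Dx^2  (order 2).
h: a_k = 1, 2, 3/2, 1/3, -7/24, -19/60, …
ICs: h(0) = 1, h′(0) = 2.

f: a_k = -1, 0, 1/2, 0, -1/24, 0, …
g: a_k = -1, -2, -2, -4/3, -2/3, -4/15, …
f·g: L₀ = L_f ⊗_s L_g, ord ≤ 2·1.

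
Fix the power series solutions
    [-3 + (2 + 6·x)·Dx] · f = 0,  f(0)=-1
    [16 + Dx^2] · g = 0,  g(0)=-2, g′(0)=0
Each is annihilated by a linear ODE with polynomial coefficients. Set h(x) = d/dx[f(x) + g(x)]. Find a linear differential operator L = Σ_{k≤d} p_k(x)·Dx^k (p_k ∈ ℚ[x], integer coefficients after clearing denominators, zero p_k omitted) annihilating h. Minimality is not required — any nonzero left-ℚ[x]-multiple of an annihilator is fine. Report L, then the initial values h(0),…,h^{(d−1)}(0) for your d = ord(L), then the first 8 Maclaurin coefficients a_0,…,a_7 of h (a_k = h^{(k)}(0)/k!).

L = (-9552 - 18432·x - 27648·x^2) + (-2912 - 21024·x - 55296·x^2 - 55296·x^3)·Dx + (-597 - 1152·x - 1728·x^2)·Dx^2 + (-182 - 1314·x - 3456·x^2 - 3456·x^3)·Dx^3  (order 3).
h: a_k = -3/2, 137/4, -81/16, -6977/96, -8505/256, 1213193/7680, -505197/2048, 853066303/1290240, …
ICs: h(0) = -3/2, h′(0) = 137/4, h′′(0) = -81/8.

f: a_k = -1, -3/2, 9/8, -27/16, 405/128, -1701/256, 15309/1024, -72171/2048, …
g: a_k = -2, 0, 16, 0, -64/3, 0, 512/45, 0, …
h₀=f+g: left-lcm gives L₀, ord ≤ 3.
h₀' ⇒ L via d/dx closure of L₀.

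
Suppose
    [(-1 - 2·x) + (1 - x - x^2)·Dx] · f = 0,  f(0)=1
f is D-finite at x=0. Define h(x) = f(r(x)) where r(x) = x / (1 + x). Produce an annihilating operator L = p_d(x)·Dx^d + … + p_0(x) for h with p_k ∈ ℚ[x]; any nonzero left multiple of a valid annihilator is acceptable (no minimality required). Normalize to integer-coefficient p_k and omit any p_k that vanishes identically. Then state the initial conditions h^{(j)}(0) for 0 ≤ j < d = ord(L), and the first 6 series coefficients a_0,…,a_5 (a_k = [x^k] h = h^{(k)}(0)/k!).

L = (1 + 3·x) + (-1 - 2·x + x^3)·Dx  (order 1).
h: a_k = 1, 1, 1, 0, 1, -1, …
ICs: h(0) = 1.

f: a_k = 1, 1, 2, 3, 5, 8, …
h₀=f(r): pull back L_f along r ⇒ L₀.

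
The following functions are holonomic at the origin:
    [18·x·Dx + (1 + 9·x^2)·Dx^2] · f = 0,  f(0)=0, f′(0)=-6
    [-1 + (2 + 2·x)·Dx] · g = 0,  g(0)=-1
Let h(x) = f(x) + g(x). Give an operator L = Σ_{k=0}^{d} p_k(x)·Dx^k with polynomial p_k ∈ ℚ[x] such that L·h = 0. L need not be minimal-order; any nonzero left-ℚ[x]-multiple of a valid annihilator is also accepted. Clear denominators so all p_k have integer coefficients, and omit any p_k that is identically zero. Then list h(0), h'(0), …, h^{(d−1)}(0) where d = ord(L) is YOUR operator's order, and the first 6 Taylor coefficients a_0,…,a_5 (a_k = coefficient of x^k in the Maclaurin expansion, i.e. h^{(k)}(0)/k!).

f: a_k = 0, -6, 0, 18, 0, -486/5, …
g: a_k = -1, -1/2, 1/8, -1/16, 5/128, -7/256, …
Weyl lclm of L_f,L_g ⇒ L₀ (ord ≤ 3).
L = (-36 - 90·x + 972·x^2 + 486·x^3)·Dx + (-75 - 144·x + 1818·x^2 + 3888·x^3 + 1701·x^4)·Dx^2 + (-2 + 70·x + 108·x^2 + 684·x^3 + 1134·x^4 + 486·x^5)·Dx^3  (order 3).
h: a_k = -1, -13/2, 1/8, 287/16, 5/128, -124451/1280, …
ICs: h(0) = -1, h′(0) = -13/2, h′′(0) = 1/4.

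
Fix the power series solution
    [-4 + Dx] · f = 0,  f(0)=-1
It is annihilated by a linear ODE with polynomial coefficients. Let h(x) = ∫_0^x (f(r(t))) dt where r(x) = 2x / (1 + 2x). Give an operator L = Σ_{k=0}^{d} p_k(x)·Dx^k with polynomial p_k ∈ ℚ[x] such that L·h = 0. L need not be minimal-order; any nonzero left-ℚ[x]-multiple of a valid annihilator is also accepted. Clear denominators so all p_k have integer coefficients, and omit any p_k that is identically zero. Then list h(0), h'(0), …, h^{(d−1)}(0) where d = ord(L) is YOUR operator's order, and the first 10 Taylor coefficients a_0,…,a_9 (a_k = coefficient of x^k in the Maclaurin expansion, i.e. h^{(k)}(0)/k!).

f: a_k = -1, -4, -8, -32/3, -32/3, -128/15, -256/45, -1024/315, -512/315, -2048/2835, …
Change of var in L_f (x↦r) gives L₀.
h=∫h₀ ⇒ L = L₀·Dx.
L = -8·Dx + (1 + 4·x + 4·x^2)·Dx^2  (order 2).
h: a_k = 0, -1, -4, -16/3, 8/3, 64/15, -448/45, 2816/315, 1088/315, -80896/2835, …
ICs: h(0) = 0, h′(0) = -1.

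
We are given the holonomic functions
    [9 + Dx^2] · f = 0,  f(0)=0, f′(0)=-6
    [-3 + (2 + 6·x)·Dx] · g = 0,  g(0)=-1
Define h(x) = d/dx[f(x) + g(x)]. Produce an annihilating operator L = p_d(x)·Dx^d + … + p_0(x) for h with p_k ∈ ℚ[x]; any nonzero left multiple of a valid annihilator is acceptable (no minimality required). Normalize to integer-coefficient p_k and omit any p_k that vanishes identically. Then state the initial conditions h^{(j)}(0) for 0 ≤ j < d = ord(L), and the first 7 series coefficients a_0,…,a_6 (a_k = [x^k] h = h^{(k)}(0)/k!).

L = (-513 - 648·x - 972·x^2) + (-126 - 810·x - 1944·x^2 - 1944·x^3)·Dx + (-57 - 72·x - 108·x^2)·Dx^2 + (-14 - 90·x - 216·x^2 - 216·x^3)·Dx^3  (order 3).
h: a_k = -15/2, 9/4, 351/16, 405/32, -13689/256, 45927/512, -2463777/10240, …
ICs: h(0) = -15/2, h′(0) = 9/4, h′′(0) = 351/8.

f: a_k = 0, -6, 0, 9, 0, -81/20, 0, …
g: a_k = -1, -3/2, 9/8, -27/16, 405/128, -1701/256, 15309/1024, …
h₀=f+g: left-lcm gives L₀, ord ≤ 3.
Differentiate: ansatz ord ≤ ord L₀ ⇒ L.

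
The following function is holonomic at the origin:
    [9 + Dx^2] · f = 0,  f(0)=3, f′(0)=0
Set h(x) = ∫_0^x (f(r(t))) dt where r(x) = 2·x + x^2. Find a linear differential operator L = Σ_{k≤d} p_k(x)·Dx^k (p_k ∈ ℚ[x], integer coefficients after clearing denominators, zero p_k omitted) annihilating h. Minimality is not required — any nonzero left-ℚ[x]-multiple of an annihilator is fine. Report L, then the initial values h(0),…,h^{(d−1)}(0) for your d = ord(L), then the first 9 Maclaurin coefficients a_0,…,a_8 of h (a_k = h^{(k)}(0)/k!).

L = (36 + 108·x + 108·x^2 + 36·x^3)·Dx - Dx^2 + (1 + x)·Dx^3  (order 3).
h: a_k = 0, 3, 0, -18, -27/2, 297/10, 54, 243/35, -2511/40, …
ICs: h(0) = 0, h′(0) = 3, h′′(0) = 0.

f: a_k = 3, 0, -27/2, 0, 81/8, 0, -243/80, 0, 2187/4480, …
h₀=f(r): pull back L_f along r ⇒ L₀.
∫: right-multiply L₀ by Dx.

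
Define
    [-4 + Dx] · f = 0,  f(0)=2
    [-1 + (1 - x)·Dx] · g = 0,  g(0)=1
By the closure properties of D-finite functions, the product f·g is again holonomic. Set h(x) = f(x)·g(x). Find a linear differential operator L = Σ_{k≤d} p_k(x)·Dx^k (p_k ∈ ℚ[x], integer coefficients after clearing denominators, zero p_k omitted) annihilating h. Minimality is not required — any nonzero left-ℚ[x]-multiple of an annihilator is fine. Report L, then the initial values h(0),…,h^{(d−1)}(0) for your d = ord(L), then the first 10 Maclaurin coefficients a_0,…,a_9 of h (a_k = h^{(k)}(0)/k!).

f: a_k = 2, 8, 16, 64/3, 64/3, 256/15, 512/45, 2048/315, 1024/315, 4096/2835, …
g: a_k = 1, 1, 1, 1, 1, 1, 1, 1, 1, 1, …
h₀=f·g: eliminate ⇒ L₀, order ≤ 1·1.
L = (5 - 4·x) + (-1 + x)·Dx  (order 1).
h: a_k = 2, 10, 26, 142/3, 206/3, 1286/15, 874/9, 32638/315, 33662/315, 307054/2835, …
ICs: h(0) = 2.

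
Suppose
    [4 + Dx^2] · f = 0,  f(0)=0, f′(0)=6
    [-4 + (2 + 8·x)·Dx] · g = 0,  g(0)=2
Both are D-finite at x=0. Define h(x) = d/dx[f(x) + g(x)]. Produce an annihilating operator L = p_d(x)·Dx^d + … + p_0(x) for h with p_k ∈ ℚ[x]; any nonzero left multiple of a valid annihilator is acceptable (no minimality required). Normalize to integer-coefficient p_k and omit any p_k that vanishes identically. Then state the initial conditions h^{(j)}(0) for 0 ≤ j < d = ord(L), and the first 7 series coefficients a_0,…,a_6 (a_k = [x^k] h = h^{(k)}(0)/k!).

f: a_k = 0, 6, 0, -4, 0, 4/5, 0, …
g: a_k = 2, 4, -4, 8, -20, 56, -168, …
f+g: L₀ = lclm(L_f,L_g), ord ≤ 2+1.
h₀' ⇒ L via d/dx closure of L₀.
L = (-32 - 16·x - 32·x^2) + (-4 - 24·x - 48·x^2 - 64·x^3)·Dx + (-8 - 4·x - 8·x^2)·Dx^2 + (-1 - 6·x - 12·x^2 - 16·x^3)·Dx^3  (order 3).
h: a_k = 10, -8, 12, -80, 284, -1008, 55432/15, …
ICs: h(0) = 10, h′(0) = -8, h′′(0) = 24.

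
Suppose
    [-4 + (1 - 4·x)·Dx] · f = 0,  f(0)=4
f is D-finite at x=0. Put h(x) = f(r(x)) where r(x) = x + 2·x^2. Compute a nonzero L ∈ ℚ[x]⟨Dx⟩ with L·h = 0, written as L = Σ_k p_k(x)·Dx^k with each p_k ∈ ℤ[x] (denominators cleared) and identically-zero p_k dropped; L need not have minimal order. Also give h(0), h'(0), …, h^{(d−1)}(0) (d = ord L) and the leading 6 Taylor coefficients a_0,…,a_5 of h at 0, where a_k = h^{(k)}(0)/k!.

f: a_k = 4, 16, 64, 256, 1024, 4096, …
Change of var in L_f (x↦r) gives L₀.
L = (4 + 16·x) + (-1 + 4·x + 8·x^2)·Dx  (order 1).
h: a_k = 4, 16, 96, 512, 2816, 15360, …
ICs: h(0) = 4.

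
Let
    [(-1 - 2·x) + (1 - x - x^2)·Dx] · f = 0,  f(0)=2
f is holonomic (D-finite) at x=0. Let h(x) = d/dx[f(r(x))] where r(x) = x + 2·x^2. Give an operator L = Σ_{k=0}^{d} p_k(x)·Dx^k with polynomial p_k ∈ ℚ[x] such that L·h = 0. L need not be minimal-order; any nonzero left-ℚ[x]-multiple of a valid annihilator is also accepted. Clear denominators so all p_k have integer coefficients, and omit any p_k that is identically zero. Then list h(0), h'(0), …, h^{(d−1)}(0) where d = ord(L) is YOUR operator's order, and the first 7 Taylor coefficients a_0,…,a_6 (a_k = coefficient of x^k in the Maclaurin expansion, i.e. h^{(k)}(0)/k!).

f: a_k = 2, 2, 4, 6, 10, 16, 26, …
f∘r: x↦r, Dx↦Dx/r' in L_f ⇒ L₀.
Derive L from L₀ (diff closure).
L = (8 + 42·x + 126·x^2 + 208·x^3 + 408·x^4 + 480·x^5 + 320·x^6) + (-1 - 5·x - 3·x^2 + 18·x^3 + 80·x^4 + 120·x^5 + 112·x^6 + 64·x^7)·Dx  (order 1).
h: a_k = 2, 16, 66, 248, 840, 2844, 9198, …
ICs: h(0) = 2.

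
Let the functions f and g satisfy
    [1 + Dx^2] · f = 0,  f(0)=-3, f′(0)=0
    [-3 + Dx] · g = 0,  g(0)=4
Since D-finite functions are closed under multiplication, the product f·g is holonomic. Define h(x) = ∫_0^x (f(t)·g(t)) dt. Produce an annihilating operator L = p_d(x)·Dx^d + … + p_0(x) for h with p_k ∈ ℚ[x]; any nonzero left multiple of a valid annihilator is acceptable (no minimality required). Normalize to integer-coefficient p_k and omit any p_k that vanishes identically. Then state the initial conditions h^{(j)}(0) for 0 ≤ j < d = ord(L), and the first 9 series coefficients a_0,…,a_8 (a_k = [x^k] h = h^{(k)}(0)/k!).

f: a_k = -3, 0, 3/2, 0, -1/8, 0, 1/240, 0, -1/13440, …
g: a_k = 4, 12, 18, 18, 27/2, 81/10, 81/20, 243/140, 729/1120, …
L₀ := L_f ⊗_s L_g (sym. prod.), ord ≤ 2.
h=∫h₀ ⇒ L = L₀·Dx.
L = 10·Dx - 6·Dx^2 + Dx^3  (order 3).
h: a_k = 0, -12, -18, -16, -9, -14/5, 1/5, 88/105, 83/140, …
ICs: h(0) = 0, h′(0) = -12, h′′(0) = -36.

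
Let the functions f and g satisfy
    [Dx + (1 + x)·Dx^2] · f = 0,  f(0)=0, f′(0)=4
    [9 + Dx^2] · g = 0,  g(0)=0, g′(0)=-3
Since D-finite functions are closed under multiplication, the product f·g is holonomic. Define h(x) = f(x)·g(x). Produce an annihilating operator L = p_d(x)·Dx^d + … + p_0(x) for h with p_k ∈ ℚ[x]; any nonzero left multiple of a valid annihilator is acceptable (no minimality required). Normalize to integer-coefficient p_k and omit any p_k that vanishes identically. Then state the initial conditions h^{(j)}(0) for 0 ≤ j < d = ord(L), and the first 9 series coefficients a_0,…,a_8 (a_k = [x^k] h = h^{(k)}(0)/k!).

f: a_k = 0, 4, -2, 4/3, -1, 4/5, -2/3, 4/7, -1/2, …
g: a_k = 0, -3, 0, 9/2, 0, -81/40, 0, 243/560, 0, …
f·g: L₀ = L_f ⊗_s L_g, ord ≤ 2·2.
L = (2493 + 10854·x + 17091·x^2 + 11664·x^3 + 2916·x^4) + (612 + 1908·x + 1944·x^2 + 648·x^3)·Dx + (592 + 2484·x + 3834·x^2 + 2592·x^3 + 648·x^4)·Dx^2 + (68 + 212·x + 216·x^2 + 72·x^3)·Dx^3 + (35 + 142·x + 215·x^2 + 144·x^3 + 36·x^4)·Dx^4  (order 4).
h: a_k = 0, 0, -12, 6, 14, -6, -9/2, 31/20, 129/140, …
ICs: h(0) = 0, h′(0) = 0, h′′(0) = -24, h′′′(0) = 36.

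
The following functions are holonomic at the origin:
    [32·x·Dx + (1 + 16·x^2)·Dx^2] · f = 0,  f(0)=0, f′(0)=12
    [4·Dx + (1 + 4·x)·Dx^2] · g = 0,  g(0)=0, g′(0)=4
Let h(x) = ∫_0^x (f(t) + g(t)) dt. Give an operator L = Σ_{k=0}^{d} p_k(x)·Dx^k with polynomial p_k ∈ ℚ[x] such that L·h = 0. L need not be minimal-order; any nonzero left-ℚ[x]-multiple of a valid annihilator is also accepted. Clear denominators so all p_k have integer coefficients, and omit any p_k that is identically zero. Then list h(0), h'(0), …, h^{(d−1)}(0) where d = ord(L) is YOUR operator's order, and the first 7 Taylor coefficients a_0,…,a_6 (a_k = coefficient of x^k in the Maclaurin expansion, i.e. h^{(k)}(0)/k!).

f: a_k = 0, 12, 0, -64, 0, 3072/5, 0, …
g: a_k = 0, 4, -8, 64/3, -64, 1024/5, -2048/3, …
L₀ := lclm(L_f,L_g); ord L₀ ≤ 2+2.
∫: right-multiply L₀ by Dx.
L = (-32 - 384·x + 1536·x^2 + 2048·x^3)·Dx^2 + (-16 - 64·x + 3072·x^3 + 4096·x^4)·Dx^3 + (-1 + 4·x + 32·x^2 + 128·x^3 + 768·x^4 + 1024·x^5)·Dx^4  (order 4).
h: a_k = 0, 0, 8, -8/3, -32/3, -64/5, 2048/15, …
ICs: h(0) = 0, h′(0) = 0, h′′(0) = 16, h′′′(0) = -16.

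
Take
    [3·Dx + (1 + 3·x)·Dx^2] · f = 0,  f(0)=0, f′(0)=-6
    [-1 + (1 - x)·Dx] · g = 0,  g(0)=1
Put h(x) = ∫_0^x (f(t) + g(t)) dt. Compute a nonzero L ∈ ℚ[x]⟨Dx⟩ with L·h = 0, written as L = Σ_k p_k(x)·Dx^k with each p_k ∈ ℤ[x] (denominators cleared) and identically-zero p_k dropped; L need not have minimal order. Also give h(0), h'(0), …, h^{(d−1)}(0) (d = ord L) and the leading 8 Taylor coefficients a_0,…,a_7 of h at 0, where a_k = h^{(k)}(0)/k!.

f: a_k = 0, -6, 9, -18, 81/2, -486/5, 243, -4374/7, …
g: a_k = 1, 1, 1, 1, 1, 1, 1, 1, …
Sum ⇒ L₀ = lclm(L_f,L_g) in ℚ(x)⟨Dx⟩.
∫: right-multiply L₀ by Dx.
L = (-54 - 18·x)·Dx^2 + (12 - 72·x - 36·x^2)·Dx^3 + (5 + 13·x - 9·x^2 - 9·x^3)·Dx^4  (order 4).
h: a_k = 0, 1, -5/2, 10/3, -17/4, 83/10, -481/30, 244/7, …
ICs: h(0) = 0, h′(0) = 1, h′′(0) = -5, h′′′(0) = 20.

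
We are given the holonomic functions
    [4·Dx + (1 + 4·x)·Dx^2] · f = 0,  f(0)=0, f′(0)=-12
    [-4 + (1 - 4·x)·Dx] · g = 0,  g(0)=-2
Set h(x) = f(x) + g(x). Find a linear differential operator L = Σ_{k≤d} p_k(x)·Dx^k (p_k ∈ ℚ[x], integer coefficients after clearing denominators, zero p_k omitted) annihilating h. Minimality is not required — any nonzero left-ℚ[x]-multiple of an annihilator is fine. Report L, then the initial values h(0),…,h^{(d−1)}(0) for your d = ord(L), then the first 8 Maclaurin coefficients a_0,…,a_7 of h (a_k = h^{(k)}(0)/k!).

f: a_k = 0, -12, 24, -64, 192, -3072/5, 2048, -49152/7, …
g: a_k = -2, -8, -32, -128, -512, -2048, -8192, -32768, …
L₀ := lclm(L_f,L_g); ord L₀ ≤ 2+1.
L = (-160 - 128·x)·Dx + (-16 - 256·x - 256·x^2)·Dx^2 + (3 + 4·x - 48·x^2 - 64·x^3)·Dx^3  (order 3).
h: a_k = -2, -20, -8, -192, -320, -13312/5, -6144, -278528/7, …
ICs: h(0) = -2, h′(0) = -20, h′′(0) = -16.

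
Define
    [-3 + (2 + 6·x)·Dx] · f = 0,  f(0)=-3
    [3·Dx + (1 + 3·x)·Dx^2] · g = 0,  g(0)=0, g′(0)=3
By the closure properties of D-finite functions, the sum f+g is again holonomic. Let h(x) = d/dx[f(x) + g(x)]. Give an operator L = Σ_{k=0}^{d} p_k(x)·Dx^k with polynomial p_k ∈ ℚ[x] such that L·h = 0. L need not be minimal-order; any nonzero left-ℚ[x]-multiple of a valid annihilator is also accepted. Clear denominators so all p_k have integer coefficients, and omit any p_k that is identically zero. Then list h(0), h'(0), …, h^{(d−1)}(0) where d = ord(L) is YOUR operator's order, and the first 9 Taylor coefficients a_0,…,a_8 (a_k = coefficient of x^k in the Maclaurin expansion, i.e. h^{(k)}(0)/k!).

f: a_k = -3, -9/2, 27/8, -81/16, 1215/128, -5103/256, 45927/1024, -216513/2048, 8444007/32768, …
g: a_k = 0, 3, -9/2, 9, -81/4, 243/5, -243/2, 2187/7, -6561/8, …
f+g: L₀ = lclm(L_f,L_g), ord ≤ 1+2.
Differentiate: ansatz ord ≤ ord L₀ ⇒ L.
L = 9 + (15 + 45·x)·Dx + (2 + 12·x + 18·x^2)·Dx^2  (order 2).
h: a_k = -3/2, -9/4, 189/16, -1377/32, 36693/256, -235467/512, 2963385/2048, -18429849/4096, 909964773/65536, …
ICs: h(0) = -3/2, h′(0) = -9/4.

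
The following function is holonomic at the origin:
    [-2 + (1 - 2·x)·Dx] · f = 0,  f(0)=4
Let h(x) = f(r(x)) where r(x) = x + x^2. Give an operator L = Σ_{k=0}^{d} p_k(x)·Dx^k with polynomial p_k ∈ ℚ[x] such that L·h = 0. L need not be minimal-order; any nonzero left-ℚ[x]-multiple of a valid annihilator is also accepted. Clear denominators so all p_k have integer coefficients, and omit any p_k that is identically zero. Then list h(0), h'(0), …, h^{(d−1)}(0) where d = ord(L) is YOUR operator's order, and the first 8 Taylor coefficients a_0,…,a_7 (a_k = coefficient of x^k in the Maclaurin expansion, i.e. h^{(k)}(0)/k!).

L = (2 + 4·x) + (-1 + 2·x + 2·x^2)·Dx  (order 1).
h: a_k = 4, 8, 24, 64, 176, 480, 1312, 3584, …
ICs: h(0) = 4.

f: a_k = 4, 8, 16, 32, 64, 128, 256, 512, …
L₀ from L_f via x↦r, Dx↦r'^{-1}Dx.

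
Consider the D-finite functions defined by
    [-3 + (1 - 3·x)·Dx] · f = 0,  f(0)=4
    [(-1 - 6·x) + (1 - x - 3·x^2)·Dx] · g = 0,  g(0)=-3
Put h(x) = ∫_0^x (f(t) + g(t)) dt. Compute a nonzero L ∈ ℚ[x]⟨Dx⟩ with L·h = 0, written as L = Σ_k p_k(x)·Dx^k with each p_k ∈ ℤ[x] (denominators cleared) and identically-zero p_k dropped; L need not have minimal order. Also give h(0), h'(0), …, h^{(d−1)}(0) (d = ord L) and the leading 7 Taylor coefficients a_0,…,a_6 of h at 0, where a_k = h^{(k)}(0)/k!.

L = (6 - 108·x + 162·x^2 - 162·x^3)·Dx + (10 - 6·x - 108·x^2 + 270·x^3 - 324·x^4)·Dx^2 + (-2 + 14·x - 33·x^2 + 18·x^3 + 54·x^4 - 81·x^5)·Dx^3  (order 3).
h: a_k = 0, 1, 9/2, 8, 87/4, 267/5, 142, …
ICs: h(0) = 0, h′(0) = 1, h′′(0) = 9.

f: a_k = 4, 12, 36, 108, 324, 972, 2916, …
g: a_k = -3, -3, -12, -21, -57, -120, -291, …
h₀=f+g: left-lcm gives L₀, ord ≤ 2.
h=∫h₀ ⇒ L = L₀·Dx.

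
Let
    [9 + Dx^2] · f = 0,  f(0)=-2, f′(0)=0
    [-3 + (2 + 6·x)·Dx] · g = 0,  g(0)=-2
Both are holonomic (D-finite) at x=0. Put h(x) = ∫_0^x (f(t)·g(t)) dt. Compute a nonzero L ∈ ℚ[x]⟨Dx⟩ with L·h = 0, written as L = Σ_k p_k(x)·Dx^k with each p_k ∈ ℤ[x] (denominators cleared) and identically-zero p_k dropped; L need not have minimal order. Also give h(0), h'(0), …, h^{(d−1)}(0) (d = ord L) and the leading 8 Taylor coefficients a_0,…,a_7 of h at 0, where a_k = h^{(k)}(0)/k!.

f: a_k = -2, 0, 9, 0, -27/4, 0, 81/40, 0, …
g: a_k = -2, -3, 9/4, -27/8, 405/64, -1701/128, 15309/512, -72171/1024, …
Sym-product of L_f,L_g gives L₀ (≤ ord 2).
h=∫h₀ ⇒ L = L₀·Dx.
L = (63 + 216·x + 324·x^2)·Dx + (-12 - 36·x)·Dx^2 + (4 + 24·x + 36·x^2)·Dx^3  (order 3).
h: a_k = 0, 4, 3, -15/2, -81/16, 135/32, 351/128, -28269/8960, …
ICs: h(0) = 0, h′(0) = 4, h′′(0) = 6.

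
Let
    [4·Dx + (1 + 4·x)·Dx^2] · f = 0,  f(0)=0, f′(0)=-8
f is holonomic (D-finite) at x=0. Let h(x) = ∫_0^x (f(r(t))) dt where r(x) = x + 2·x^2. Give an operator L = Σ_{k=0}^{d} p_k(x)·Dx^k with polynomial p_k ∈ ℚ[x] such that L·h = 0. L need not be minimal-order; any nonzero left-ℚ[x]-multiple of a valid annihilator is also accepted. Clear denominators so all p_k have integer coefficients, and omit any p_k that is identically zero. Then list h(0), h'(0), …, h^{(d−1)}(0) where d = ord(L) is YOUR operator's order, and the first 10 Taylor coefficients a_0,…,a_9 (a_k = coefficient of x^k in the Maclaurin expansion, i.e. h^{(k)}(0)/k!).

f: a_k = 0, -8, 16, -128/3, 128, -2048/5, 4096/3, -32768/7, 16384, -524288/9, …
f∘r: x↦r, Dx↦Dx/r' in L_f ⇒ L₀.
∫: right-multiply L₀ by Dx.
L = (16·x + 32·x^2)·Dx^2 + (1 + 8·x + 24·x^2 + 32·x^3)·Dx^3  (order 3).
h: a_k = 0, 0, -4, 0, 16/3, -64/5, 256/15, 0, -512/7, 2048/9, …
ICs: h(0) = 0, h′(0) = 0, h′′(0) = -8.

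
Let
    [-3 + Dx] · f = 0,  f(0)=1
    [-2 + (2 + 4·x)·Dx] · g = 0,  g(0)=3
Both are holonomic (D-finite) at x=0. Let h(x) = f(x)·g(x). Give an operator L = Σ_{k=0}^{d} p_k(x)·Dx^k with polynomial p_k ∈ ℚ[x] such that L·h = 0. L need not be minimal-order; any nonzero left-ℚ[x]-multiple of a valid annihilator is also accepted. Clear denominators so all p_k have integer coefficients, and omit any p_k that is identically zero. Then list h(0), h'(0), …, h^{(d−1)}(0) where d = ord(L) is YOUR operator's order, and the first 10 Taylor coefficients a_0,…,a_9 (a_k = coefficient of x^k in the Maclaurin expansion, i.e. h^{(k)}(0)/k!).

L = (-4 - 6·x) + (1 + 2·x)·Dx  (order 1).
h: a_k = 3, 12, 21, 24, 39/2, 66/5, 63/10, 144/35, -117/280, 33/10, …
ICs: h(0) = 3.

f: a_k = 1, 3, 9/2, 9/2, 27/8, 81/40, 81/80, 243/560, 729/4480, 243/4480, …
g: a_k = 3, 3, -3/2, 3/2, -15/8, 21/8, -63/16, 99/16, -1287/128, 2145/128, …
h₀=f·g: eliminate ⇒ L₀, order ≤ 1·1.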